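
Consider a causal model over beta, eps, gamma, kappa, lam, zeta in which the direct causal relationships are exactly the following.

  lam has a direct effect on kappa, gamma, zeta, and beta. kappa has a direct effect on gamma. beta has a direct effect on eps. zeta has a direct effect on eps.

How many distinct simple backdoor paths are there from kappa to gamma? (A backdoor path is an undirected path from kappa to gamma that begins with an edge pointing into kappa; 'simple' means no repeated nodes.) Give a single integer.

A backdoor path from kappa to gamma is any simple undirected path whose first edge points into kappa (i.e. leaves kappa via a parent).
Parents of kappa: {lam}.
Enumerating:
  P1: kappa <- lam -> gamma
That exhausts the simple backdoor paths. Count: 1.

1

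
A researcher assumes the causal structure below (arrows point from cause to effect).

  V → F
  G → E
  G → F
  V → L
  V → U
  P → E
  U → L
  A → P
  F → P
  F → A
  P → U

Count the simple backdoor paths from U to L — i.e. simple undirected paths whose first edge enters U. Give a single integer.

A backdoor path from U to L is any simple undirected path whose first edge points into U (i.e. leaves U via a parent).
Parents of U: {P, V}.
Enumerating:
  P1: U <- V -> L
  P2: U <- P <- F <- V -> L
  P3: U <- P <- A <- F <- V -> L
  P4: U <- P -> E <- G -> F <- V -> L
That exhausts the simple backdoor paths. Count: 4.

4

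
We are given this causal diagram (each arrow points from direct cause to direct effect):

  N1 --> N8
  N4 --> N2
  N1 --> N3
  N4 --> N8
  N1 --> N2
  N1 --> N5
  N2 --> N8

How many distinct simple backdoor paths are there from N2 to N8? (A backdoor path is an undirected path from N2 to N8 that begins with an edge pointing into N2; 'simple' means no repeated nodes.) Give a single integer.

2

A backdoor path from N2 to N8 is any simple undirected path whose first edge points into N2 (i.e. leaves N2 via a parent).
Parents of N2: {N1, N4}.
Enumerating:
  P1: N2 <- N1 -> N8
  P2: N2 <- N4 -> N8
That exhausts the simple backdoor paths. Count: 2.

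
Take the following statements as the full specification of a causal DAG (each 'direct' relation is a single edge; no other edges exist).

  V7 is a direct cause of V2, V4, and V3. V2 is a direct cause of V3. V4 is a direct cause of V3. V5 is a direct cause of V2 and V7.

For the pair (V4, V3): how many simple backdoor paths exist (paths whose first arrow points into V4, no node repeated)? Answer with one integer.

A backdoor path from V4 to V3 is any simple undirected path whose first edge points into V4 (i.e. leaves V4 via a parent).
Parents of V4: {V7}.
Enumerating:
  P1: V4 <- V7 <- V5 -> V2 -> V3
  P2: V4 <- V7 -> V2 -> V3
  P3: V4 <- V7 -> V3
That exhausts the simple backdoor paths. Count: 3.

3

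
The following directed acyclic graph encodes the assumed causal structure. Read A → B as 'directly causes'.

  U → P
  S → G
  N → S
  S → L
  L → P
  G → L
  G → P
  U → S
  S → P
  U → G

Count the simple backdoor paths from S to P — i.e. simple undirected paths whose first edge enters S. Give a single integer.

3

A backdoor path from S to P is any simple undirected path whose first edge points into S (i.e. leaves S via a parent).
Parents of S: {N, U}.
Enumerating:
  P1: S <- U -> G -> L -> P
  P2: S <- U -> G -> P
  P3: S <- U -> P
That exhausts the simple backdoor paths. Count: 3.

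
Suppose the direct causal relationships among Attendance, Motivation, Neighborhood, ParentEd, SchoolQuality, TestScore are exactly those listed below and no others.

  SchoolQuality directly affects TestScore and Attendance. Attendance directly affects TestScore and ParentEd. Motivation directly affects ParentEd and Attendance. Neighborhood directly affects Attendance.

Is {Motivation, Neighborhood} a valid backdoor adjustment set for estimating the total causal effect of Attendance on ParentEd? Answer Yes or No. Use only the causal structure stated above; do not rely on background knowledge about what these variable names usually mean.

Backdoor paths from Attendance to ParentEd (paths whose first edge points into Attendance):
  P1: Attendance <- Motivation -> ParentEd
Condition 1 (no descendant of Attendance in the set): holds — descendants of Attendance are {ParentEd, TestScore}; none are in {Motivation, Neighborhood}.
Condition 2 (every backdoor path blocked by {Motivation, Neighborhood}):
  P1: blocked at fork node Motivation ∈ conditioning set.
{Motivation, Neighborhood} satisfies the backdoor criterion.

Yes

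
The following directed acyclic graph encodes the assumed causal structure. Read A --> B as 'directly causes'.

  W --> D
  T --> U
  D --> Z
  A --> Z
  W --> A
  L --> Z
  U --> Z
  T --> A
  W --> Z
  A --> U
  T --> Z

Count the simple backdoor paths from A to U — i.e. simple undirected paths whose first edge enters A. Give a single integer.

6

A backdoor path from A to U is any simple undirected path whose first edge points into A (i.e. leaves A via a parent).
Parents of A: {T, W}.
Enumerating:
  P1: A <- T -> U
  P2: A <- T -> Z <- U
  P3: A <- W -> D -> Z <- T -> U
  P4: A <- W -> D -> Z <- U
  P5: A <- W -> Z <- T -> U
  P6: A <- W -> Z <- U
That exhausts the simple backdoor paths. Count: 6.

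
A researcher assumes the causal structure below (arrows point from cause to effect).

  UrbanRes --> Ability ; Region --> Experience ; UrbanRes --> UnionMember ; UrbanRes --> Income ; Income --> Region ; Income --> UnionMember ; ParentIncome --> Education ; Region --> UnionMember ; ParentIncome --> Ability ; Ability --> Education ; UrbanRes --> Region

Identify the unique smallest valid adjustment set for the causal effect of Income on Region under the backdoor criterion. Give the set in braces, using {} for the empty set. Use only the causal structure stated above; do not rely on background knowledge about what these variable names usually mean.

{UrbanRes}

Variables eligible for adjustment (non-descendants of Income, excluding Income and Region): {Ability, Education, ParentIncome, UrbanRes}.
Backdoor paths from Income to Region:
  P1: Income <- UrbanRes -> Region
  P2: Income <- UrbanRes -> UnionMember <- Region
The empty set is not sufficient: P1 (Income <- UrbanRes -> Region) has no collider blocking it and no conditioned non-collider, so it is open.
Try {UrbanRes}:
  P1: blocked at fork node UrbanRes ∈ conditioning set.
  P2: blocked at fork node UrbanRes ∈ conditioning set.
{UrbanRes} contains no descendant of Income and blocks every backdoor path.
No other singleton works — e.g. {ParentIncome} leaves P1 open — so {UrbanRes} is the unique smallest valid adjustment set.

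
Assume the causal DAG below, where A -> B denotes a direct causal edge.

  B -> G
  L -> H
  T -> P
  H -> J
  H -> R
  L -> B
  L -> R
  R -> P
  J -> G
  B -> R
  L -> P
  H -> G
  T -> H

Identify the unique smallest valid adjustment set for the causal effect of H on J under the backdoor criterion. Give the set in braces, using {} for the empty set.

{}

Variables eligible for adjustment (non-descendants of H, excluding H and J): {B, L, T}.
Backdoor paths from H to J:
  P1: H <- L -> B -> G <- J
  P2: H <- L -> R <- B -> G <- J
  P3: H <- L -> P <- R <- B -> G <- J
  P4: H <- T -> P <- L -> B -> G <- J
  P5: H <- T -> P <- L -> R <- B -> G <- J
  P6: H <- T -> P <- R <- L -> B -> G <- J
  P7: H <- T -> P <- R <- B -> G <- J
Each backdoor path contains an unconditioned collider, so every path is already blocked with the empty conditioning set:
  P1: blocked at collider G (neither it nor any descendant is in the conditioning set).
  P2: blocked at collider R (neither it nor any descendant is in the conditioning set).
  P3: blocked at collider P (neither it nor any descendant is in the conditioning set).
  P4: blocked at collider P (neither it nor any descendant is in the conditioning set).
  P5: blocked at collider P (neither it nor any descendant is in the conditioning set).
  P6: blocked at collider P (neither it nor any descendant is in the conditioning set).
  P7: blocked at collider P (neither it nor any descendant is in the conditioning set).
The empty set is therefore the unique smallest valid set.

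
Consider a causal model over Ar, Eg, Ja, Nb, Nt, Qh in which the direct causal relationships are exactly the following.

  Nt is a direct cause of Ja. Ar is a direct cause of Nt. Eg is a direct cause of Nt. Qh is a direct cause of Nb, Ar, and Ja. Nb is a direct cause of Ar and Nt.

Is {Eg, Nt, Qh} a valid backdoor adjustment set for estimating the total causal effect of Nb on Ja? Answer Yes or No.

No

Backdoor paths from Nb to Ja (paths whose first edge points into Nb):
  P1: Nb <- Qh -> Ar -> Nt -> Ja
  P2: Nb <- Qh -> Ja
Condition 1 (no descendant of Nb in the set): FAILS — Nt is a descendant of Nb.
Condition 2 (every backdoor path blocked by {Eg, Nt, Qh}):
  P1: blocked at fork node Qh ∈ conditioning set.
  P2: blocked at fork node Qh ∈ conditioning set.
{Eg, Nt, Qh} does not satisfy the backdoor criterion.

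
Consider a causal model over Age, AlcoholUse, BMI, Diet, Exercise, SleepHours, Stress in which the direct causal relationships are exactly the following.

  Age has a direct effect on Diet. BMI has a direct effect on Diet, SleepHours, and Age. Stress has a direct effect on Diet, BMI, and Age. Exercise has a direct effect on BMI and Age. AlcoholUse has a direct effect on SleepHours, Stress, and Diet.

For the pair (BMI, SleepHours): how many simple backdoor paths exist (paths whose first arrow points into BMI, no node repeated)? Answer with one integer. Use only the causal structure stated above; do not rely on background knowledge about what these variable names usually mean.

7

A backdoor path from BMI to SleepHours is any simple undirected path whose first edge points into BMI (i.e. leaves BMI via a parent).
Parents of BMI: {Exercise, Stress}.
Enumerating:
  P1: BMI <- Exercise -> Age <- Stress <- AlcoholUse -> SleepHours
  P2: BMI <- Exercise -> Age <- Stress -> Diet <- AlcoholUse -> SleepHours
  P3: BMI <- Exercise -> Age -> Diet <- AlcoholUse -> SleepHours
  P4: BMI <- Exercise -> Age -> Diet <- Stress <- AlcoholUse -> SleepHours
  P5: BMI <- Stress <- AlcoholUse -> SleepHours
  P6: BMI <- Stress -> Age -> Diet <- AlcoholUse -> SleepHours
  P7: BMI <- Stress -> Diet <- AlcoholUse -> SleepHours
That exhausts the simple backdoor paths. Count: 7.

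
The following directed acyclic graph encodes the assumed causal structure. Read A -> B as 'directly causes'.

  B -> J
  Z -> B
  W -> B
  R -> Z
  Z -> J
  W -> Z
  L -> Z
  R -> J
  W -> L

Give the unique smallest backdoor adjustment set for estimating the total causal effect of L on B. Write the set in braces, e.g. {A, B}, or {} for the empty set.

{W}

Variables eligible for adjustment (non-descendants of L, excluding L and B): {R, W}.
Backdoor paths from L to B:
  P1: L <- W -> Z <- R -> J <- B
  P2: L <- W -> Z -> B
  P3: L <- W -> Z -> J <- B
  P4: L <- W -> B
The empty set is not sufficient: P2 (L <- W -> Z -> B) has no collider blocking it and no conditioned non-collider, so it is open.
Try {W}:
  P1: blocked at fork node W ∈ conditioning set.
  P2: blocked at fork node W ∈ conditioning set.
  P3: blocked at fork node W ∈ conditioning set.
  P4: blocked at fork node W ∈ conditioning set.
{W} contains no descendant of L and blocks every backdoor path.
No other singleton works — e.g. {R} leaves P2 open — so {W} is the unique smallest valid adjustment set.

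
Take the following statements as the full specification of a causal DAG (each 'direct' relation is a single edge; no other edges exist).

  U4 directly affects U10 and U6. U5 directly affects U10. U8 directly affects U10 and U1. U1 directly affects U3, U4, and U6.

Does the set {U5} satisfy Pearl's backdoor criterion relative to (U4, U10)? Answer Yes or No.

Backdoor paths from U4 to U10 (paths whose first edge points into U4):
  P1: U4 <- U1 <- U8 -> U10
Condition 1 (no descendant of U4 in the set): holds — descendants of U4 are {U10, U6}; none are in {U5}.
Condition 2 (every backdoor path blocked by {U5}):
  P1: open — no interior node is in the conditioning set.
{U5} does not satisfy the backdoor criterion.

No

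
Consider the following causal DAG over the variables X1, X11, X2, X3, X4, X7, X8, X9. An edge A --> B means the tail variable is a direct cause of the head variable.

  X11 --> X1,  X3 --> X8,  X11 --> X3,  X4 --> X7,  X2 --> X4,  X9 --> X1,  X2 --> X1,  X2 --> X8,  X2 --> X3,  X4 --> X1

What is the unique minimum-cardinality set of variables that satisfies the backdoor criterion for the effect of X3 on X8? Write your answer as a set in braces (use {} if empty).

Variables eligible for adjustment (non-descendants of X3, excluding X3 and X8): {X1, X11, X2, X4, X7, X9}.
Backdoor paths from X3 to X8:
  P1: X3 <- X2 -> X8
  P2: X3 <- X11 -> X1 <- X2 -> X8
  P3: X3 <- X11 -> X1 <- X4 <- X2 -> X8
The empty set is not sufficient: P1 (X3 <- X2 -> X8) has no collider blocking it and no conditioned non-collider, so it is open.
Try {X2}:
  P1: blocked at fork node X2 ∈ conditioning set.
  P2: blocked at collider X1 (neither it nor any descendant is in the conditioning set).
  P3: blocked at collider X1 (neither it nor any descendant is in the conditioning set).
{X2} contains no descendant of X3 and blocks every backdoor path.
No other singleton works — e.g. {X4} leaves P1 open — so {X2} is the unique smallest valid adjustment set.

{X2}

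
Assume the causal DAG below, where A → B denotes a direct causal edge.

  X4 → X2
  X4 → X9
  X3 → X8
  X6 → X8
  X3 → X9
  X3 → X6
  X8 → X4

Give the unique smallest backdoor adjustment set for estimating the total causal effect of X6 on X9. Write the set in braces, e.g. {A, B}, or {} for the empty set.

{X3}

Variables eligible for adjustment (non-descendants of X6, excluding X6 and X9): {X3}.
Backdoor paths from X6 to X9:
  P1: X6 <- X3 -> X8 -> X4 -> X9
  P2: X6 <- X3 -> X9
The empty set is not sufficient: P1 (X6 <- X3 -> X8 -> X4 -> X9) has no collider blocking it and no conditioned non-collider, so it is open.
Try {X3}:
  P1: blocked at fork node X3 ∈ conditioning set.
  P2: blocked at fork node X3 ∈ conditioning set.
{X3} contains no descendant of X6 and blocks every backdoor path.
{X3} is the unique smallest valid adjustment set.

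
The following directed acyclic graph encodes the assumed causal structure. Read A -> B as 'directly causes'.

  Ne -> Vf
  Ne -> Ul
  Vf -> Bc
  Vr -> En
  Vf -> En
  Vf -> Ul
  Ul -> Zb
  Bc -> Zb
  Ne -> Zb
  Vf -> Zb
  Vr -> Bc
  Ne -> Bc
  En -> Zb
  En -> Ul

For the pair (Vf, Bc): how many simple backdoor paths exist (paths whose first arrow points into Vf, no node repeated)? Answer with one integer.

8

A backdoor path from Vf to Bc is any simple undirected path whose first edge points into Vf (i.e. leaves Vf via a parent).
Parents of Vf: {Ne}.
Enumerating:
  P1: Vf <- Ne -> Bc
  P2: Vf <- Ne -> Ul <- En <- Vr -> Bc
  P3: Vf <- Ne -> Ul <- En -> Zb <- Bc
  P4: Vf <- Ne -> Ul -> Zb <- En <- Vr -> Bc
  P5: Vf <- Ne -> Ul -> Zb <- Bc
  P6: Vf <- Ne -> Zb <- En <- Vr -> Bc
  P7: Vf <- Ne -> Zb <- Bc
  P8: Vf <- Ne -> Zb <- Ul <- En <- Vr -> Bc
That exhausts the simple backdoor paths. Count: 8.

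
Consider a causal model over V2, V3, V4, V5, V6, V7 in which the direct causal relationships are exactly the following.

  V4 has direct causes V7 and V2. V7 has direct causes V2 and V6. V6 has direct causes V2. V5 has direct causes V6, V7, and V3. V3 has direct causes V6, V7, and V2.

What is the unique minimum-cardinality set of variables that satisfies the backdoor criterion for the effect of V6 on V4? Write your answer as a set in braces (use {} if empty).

{V2}

Variables eligible for adjustment (non-descendants of V6, excluding V6 and V4): {V2}.
Backdoor paths from V6 to V4:
  P1: V6 <- V2 -> V7 -> V4
  P2: V6 <- V2 -> V4
  P3: V6 <- V2 -> V3 <- V7 -> V4
  P4: V6 <- V2 -> V3 -> V5 <- V7 -> V4
The empty set is not sufficient: P1 (V6 <- V2 -> V7 -> V4) has no collider blocking it and no conditioned non-collider, so it is open.
Try {V2}:
  P1: blocked at fork node V2 ∈ conditioning set.
  P2: blocked at fork node V2 ∈ conditioning set.
  P3: blocked at fork node V2 ∈ conditioning set.
  P4: blocked at fork node V2 ∈ conditioning set.
{V2} contains no descendant of V6 and blocks every backdoor path.
{V2} is the unique smallest valid adjustment set.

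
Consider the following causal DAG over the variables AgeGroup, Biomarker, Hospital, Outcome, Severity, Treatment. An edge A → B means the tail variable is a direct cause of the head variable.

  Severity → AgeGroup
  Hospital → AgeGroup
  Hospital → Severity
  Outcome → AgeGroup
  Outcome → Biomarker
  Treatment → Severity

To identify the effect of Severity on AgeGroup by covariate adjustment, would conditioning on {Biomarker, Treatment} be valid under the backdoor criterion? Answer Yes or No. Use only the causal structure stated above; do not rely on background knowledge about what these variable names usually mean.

Backdoor paths from Severity to AgeGroup (paths whose first edge points into Severity):
  P1: Severity <- Hospital -> AgeGroup
Condition 1 (no descendant of Severity in the set): holds — descendants of Severity are {AgeGroup}; none are in {Biomarker, Treatment}.
Condition 2 (every backdoor path blocked by {Biomarker, Treatment}):
  P1: open — no interior node is in the conditioning set.
{Biomarker, Treatment} does not satisfy the backdoor criterion.

No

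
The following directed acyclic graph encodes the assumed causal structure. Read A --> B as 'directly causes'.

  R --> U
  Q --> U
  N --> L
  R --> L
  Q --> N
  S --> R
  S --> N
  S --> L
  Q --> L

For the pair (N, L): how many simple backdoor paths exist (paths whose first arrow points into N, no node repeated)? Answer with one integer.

6

A backdoor path from N to L is any simple undirected path whose first edge points into N (i.e. leaves N via a parent).
Parents of N: {Q, S}.
Enumerating:
  P1: N <- S -> R -> U <- Q -> L
  P2: N <- S -> R -> L
  P3: N <- S -> L
  P4: N <- Q -> U <- R <- S -> L
  P5: N <- Q -> U <- R -> L
  P6: N <- Q -> L
That exhausts the simple backdoor paths. Count: 6.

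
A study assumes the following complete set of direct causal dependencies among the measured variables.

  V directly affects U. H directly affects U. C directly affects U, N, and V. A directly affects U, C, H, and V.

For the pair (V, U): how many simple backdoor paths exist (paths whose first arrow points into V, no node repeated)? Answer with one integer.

6

A backdoor path from V to U is any simple undirected path whose first edge points into V (i.e. leaves V via a parent).
Parents of V: {A, C}.
Enumerating:
  P1: V <- A -> C -> U
  P2: V <- A -> H -> U
  P3: V <- A -> U
  P4: V <- C <- A -> H -> U
  P5: V <- C <- A -> U
  P6: V <- C -> U
That exhausts the simple backdoor paths. Count: 6.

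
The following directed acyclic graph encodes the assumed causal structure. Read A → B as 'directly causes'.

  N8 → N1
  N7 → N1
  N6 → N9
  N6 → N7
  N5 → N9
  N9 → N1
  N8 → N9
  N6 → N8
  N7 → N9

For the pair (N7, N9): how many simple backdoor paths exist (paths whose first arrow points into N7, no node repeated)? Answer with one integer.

A backdoor path from N7 to N9 is any simple undirected path whose first edge points into N7 (i.e. leaves N7 via a parent).
Parents of N7: {N6}.
Enumerating:
  P1: N7 <- N6 -> N8 -> N9
  P2: N7 <- N6 -> N8 -> N1 <- N9
  P3: N7 <- N6 -> N9
That exhausts the simple backdoor paths. Count: 3.

3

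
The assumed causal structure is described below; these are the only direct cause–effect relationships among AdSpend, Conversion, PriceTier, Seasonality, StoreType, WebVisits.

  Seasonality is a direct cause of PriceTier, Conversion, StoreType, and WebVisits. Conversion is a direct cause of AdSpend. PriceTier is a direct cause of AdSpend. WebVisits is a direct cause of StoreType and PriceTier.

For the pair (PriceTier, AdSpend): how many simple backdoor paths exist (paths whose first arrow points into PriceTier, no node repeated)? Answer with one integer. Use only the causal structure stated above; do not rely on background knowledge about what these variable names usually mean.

A backdoor path from PriceTier to AdSpend is any simple undirected path whose first edge points into PriceTier (i.e. leaves PriceTier via a parent).
Parents of PriceTier: {Seasonality, WebVisits}.
Enumerating:
  P1: PriceTier <- Seasonality -> Conversion -> AdSpend
  P2: PriceTier <- WebVisits <- Seasonality -> Conversion -> AdSpend
  P3: PriceTier <- WebVisits -> StoreType <- Seasonality -> Conversion -> AdSpend
That exhausts the simple backdoor paths. Count: 3.

3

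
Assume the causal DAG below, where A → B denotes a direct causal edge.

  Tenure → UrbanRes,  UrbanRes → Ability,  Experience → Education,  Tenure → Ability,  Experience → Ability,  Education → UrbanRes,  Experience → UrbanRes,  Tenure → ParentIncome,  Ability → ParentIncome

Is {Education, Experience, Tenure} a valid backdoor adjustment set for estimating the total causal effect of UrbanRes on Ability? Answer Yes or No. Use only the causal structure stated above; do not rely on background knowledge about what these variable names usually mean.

Yes

Backdoor paths from UrbanRes to Ability (paths whose first edge points into UrbanRes):
  P1: UrbanRes <- Experience -> Ability
  P2: UrbanRes <- Tenure -> Ability
  P3: UrbanRes <- Tenure -> ParentIncome <- Ability
  P4: UrbanRes <- Education <- Experience -> Ability
Condition 1 (no descendant of UrbanRes in the set): holds — descendants of UrbanRes are {Ability, ParentIncome}; none are in {Education, Experience, Tenure}.
Condition 2 (every backdoor path blocked by {Education, Experience, Tenure}):
  P1: blocked at fork node Experience ∈ conditioning set.
  P2: blocked at fork node Tenure ∈ conditioning set.
  P3: blocked at fork node Tenure ∈ conditioning set.
  P4: blocked at chain node Education ∈ conditioning set.
{Education, Experience, Tenure} satisfies the backdoor criterion.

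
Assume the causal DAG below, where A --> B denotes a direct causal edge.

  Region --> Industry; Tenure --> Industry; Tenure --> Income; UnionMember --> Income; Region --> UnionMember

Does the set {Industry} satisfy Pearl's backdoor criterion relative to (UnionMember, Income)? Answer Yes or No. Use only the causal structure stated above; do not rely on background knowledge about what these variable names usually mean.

Backdoor paths from UnionMember to Income (paths whose first edge points into UnionMember):
  P1: UnionMember <- Region -> Industry <- Tenure -> Income
Condition 1 (no descendant of UnionMember in the set): holds — descendants of UnionMember are {Income}; none are in {Industry}.
Condition 2 (every backdoor path blocked by {Industry}):
  P1: open — collider(s) Industry are conditioned on (or have a conditioned descendant) and no non-collider on the path is in the set.
{Industry} does not satisfy the backdoor criterion.

No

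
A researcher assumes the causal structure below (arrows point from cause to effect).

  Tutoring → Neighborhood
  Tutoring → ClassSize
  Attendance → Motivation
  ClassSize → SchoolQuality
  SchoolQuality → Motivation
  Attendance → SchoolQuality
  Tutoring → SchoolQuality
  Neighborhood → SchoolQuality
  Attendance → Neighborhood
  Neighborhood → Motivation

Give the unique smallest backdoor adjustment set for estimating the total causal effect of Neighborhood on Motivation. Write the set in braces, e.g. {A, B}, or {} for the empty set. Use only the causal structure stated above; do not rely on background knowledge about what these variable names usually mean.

{Attendance, Tutoring}

Variables eligible for adjustment (non-descendants of Neighborhood, excluding Neighborhood and Motivation): {Attendance, ClassSize, Tutoring}.
Backdoor paths from Neighborhood to Motivation:
  P1: Neighborhood <- Tutoring -> ClassSize -> SchoolQuality <- Attendance -> Motivation
  P2: Neighborhood <- Tutoring -> ClassSize -> SchoolQuality -> Motivation
  P3: Neighborhood <- Tutoring -> SchoolQuality <- Attendance -> Motivation
  P4: Neighborhood <- Tutoring -> SchoolQuality -> Motivation
  P5: Neighborhood <- Attendance -> SchoolQuality -> Motivation
  P6: Neighborhood <- Attendance -> Motivation
The empty set is not sufficient: P2 (Neighborhood <- Tutoring -> ClassSize -> SchoolQuality -> Motivation) has no collider blocking it and no conditioned non-collider, so it is open.
Try {Attendance, Tutoring}:
  P1: blocked at fork node Tutoring ∈ conditioning set.
  P2: blocked at fork node Tutoring ∈ conditioning set.
  P3: blocked at fork node Tutoring ∈ conditioning set.
  P4: blocked at fork node Tutoring ∈ conditioning set.
  P5: blocked at fork node Attendance ∈ conditioning set.
  P6: blocked at fork node Attendance ∈ conditioning set.
{Attendance, Tutoring} contains no descendant of Neighborhood and blocks every backdoor path.
Every element of {Attendance, Tutoring} is needed (dropping Attendance leaves P5 open; dropping Tutoring leaves P2 open), so no proper subset is valid.
Among all size-2 subsets of the eligible variables, only {Attendance, Tutoring} blocks every backdoor path, so it is the unique smallest valid adjustment set.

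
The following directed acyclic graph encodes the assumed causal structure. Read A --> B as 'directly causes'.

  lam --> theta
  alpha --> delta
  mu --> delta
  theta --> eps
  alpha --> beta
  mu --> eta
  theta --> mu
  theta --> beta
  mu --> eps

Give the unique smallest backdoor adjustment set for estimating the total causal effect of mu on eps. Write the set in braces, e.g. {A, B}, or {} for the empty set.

{theta}

Variables eligible for adjustment (non-descendants of mu, excluding mu and eps): {alpha, beta, lam, theta}.
Backdoor paths from mu to eps:
  P1: mu <- theta -> eps
The empty set is not sufficient: P1 (mu <- theta -> eps) has no collider blocking it and no conditioned non-collider, so it is open.
Try {theta}:
  P1: blocked at fork node theta ∈ conditioning set.
{theta} contains no descendant of mu and blocks every backdoor path.
No other singleton works — e.g. {lam} leaves P1 open — so {theta} is the unique smallest valid adjustment set.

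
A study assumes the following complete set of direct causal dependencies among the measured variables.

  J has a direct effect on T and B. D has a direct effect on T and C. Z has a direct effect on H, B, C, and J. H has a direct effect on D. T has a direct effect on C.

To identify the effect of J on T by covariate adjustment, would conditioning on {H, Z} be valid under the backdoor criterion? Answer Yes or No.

Yes

Backdoor paths from J to T (paths whose first edge points into J):
  P1: J <- Z -> H -> D -> T
  P2: J <- Z -> H -> D -> C <- T
  P3: J <- Z -> C <- D -> T
  P4: J <- Z -> C <- T
Condition 1 (no descendant of J in the set): holds — descendants of J are {B, C, T}; none are in {H, Z}.
Condition 2 (every backdoor path blocked by {H, Z}):
  P1: blocked at fork node Z ∈ conditioning set.
  P2: blocked at fork node Z ∈ conditioning set.
  P3: blocked at fork node Z ∈ conditioning set.
  P4: blocked at fork node Z ∈ conditioning set.
{H, Z} satisfies the backdoor criterion.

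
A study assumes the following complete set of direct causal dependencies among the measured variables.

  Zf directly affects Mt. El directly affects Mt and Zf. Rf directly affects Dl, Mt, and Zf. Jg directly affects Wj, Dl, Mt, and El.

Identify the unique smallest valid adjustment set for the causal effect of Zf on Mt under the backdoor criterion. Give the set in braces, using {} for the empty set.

Variables eligible for adjustment (non-descendants of Zf, excluding Zf and Mt): {Dl, El, Jg, Rf, Wj}.
Backdoor paths from Zf to Mt:
  P1: Zf <- El <- Jg -> Dl <- Rf -> Mt
  P2: Zf <- El <- Jg -> Mt
  P3: Zf <- El -> Mt
  P4: Zf <- Rf -> Dl <- Jg -> El -> Mt
  P5: Zf <- Rf -> Dl <- Jg -> Mt
  P6: Zf <- Rf -> Mt
The empty set is not sufficient: P2 (Zf <- El <- Jg -> Mt) has no collider blocking it and no conditioned non-collider, so it is open.
Try {El, Rf}:
  P1: blocked at chain node El ∈ conditioning set.
  P2: blocked at chain node El ∈ conditioning set.
  P3: blocked at fork node El ∈ conditioning set.
  P4: blocked at fork node Rf ∈ conditioning set.
  P5: blocked at fork node Rf ∈ conditioning set.
  P6: blocked at fork node Rf ∈ conditioning set.
{El, Rf} contains no descendant of Zf and blocks every backdoor path.
Every element of {El, Rf} is needed (dropping El leaves P2 open; dropping Rf leaves P6 open), so no proper subset is valid.
Among all size-2 subsets of the eligible variables, only {El, Rf} blocks every backdoor path, so it is the unique smallest valid adjustment set.

{El, Rf}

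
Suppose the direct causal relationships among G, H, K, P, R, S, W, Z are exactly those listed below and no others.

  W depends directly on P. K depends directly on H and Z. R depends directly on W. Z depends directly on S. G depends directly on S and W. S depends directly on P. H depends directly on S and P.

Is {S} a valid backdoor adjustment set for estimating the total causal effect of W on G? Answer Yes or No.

Backdoor paths from W to G (paths whose first edge points into W):
  P1: W <- P -> S -> G
  P2: W <- P -> H <- S -> G
  P3: W <- P -> H -> K <- Z <- S -> G
Condition 1 (no descendant of W in the set): holds — descendants of W are {G, R}; none are in {S}.
Condition 2 (every backdoor path blocked by {S}):
  P1: blocked at chain node S ∈ conditioning set.
  P2: blocked at collider H (neither it nor any descendant is in the conditioning set).
  P3: blocked at collider K (neither it nor any descendant is in the conditioning set).
{S} satisfies the backdoor criterion.

Yes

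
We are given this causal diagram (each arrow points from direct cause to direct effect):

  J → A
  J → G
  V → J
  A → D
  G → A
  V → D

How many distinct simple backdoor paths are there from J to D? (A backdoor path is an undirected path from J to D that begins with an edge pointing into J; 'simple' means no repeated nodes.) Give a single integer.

1

A backdoor path from J to D is any simple undirected path whose first edge points into J (i.e. leaves J via a parent).
Parents of J: {V}.
Enumerating:
  P1: J <- V -> D
That exhausts the simple backdoor paths. Count: 1.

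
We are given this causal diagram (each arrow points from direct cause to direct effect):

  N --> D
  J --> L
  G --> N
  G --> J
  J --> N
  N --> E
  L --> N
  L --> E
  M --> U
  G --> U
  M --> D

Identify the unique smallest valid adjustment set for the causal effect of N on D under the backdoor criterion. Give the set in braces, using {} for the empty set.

Variables eligible for adjustment (non-descendants of N, excluding N and D): {G, J, L, M, U}.
Backdoor paths from N to D:
  P1: N <- G -> U <- M -> D
  P2: N <- J <- G -> U <- M -> D
  P3: N <- L <- J <- G -> U <- M -> D
Each backdoor path contains an unconditioned collider, so every path is already blocked with the empty conditioning set:
  P1: blocked at collider U (neither it nor any descendant is in the conditioning set).
  P2: blocked at collider U (neither it nor any descendant is in the conditioning set).
  P3: blocked at collider U (neither it nor any descendant is in the conditioning set).
The empty set is therefore the unique smallest valid set.

{}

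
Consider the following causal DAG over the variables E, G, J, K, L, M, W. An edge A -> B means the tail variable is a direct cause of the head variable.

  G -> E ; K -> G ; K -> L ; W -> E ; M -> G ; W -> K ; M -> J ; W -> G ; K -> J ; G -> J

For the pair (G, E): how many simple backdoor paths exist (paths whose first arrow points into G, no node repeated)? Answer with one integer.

3

A backdoor path from G to E is any simple undirected path whose first edge points into G (i.e. leaves G via a parent).
Parents of G: {K, M, W}.
Enumerating:
  P1: G <- M -> J <- K <- W -> E
  P2: G <- W -> E
  P3: G <- K <- W -> E
That exhausts the simple backdoor paths. Count: 3.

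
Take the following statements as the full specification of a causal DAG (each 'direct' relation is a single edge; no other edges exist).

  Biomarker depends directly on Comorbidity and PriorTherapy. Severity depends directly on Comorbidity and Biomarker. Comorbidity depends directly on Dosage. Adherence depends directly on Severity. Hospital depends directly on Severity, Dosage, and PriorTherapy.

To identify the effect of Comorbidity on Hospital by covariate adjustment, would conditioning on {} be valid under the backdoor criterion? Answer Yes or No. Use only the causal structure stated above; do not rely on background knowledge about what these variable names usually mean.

Backdoor paths from Comorbidity to Hospital (paths whose first edge points into Comorbidity):
  P1: Comorbidity <- Dosage -> Hospital
Condition 1 (no descendant of Comorbidity in the set): holds — descendants of Comorbidity are {Adherence, Biomarker, Hospital, Severity}; none are in {}.
Condition 2 (every backdoor path blocked by {}):
  P1: open — no interior node is in the conditioning set.
{} does not satisfy the backdoor criterion.

No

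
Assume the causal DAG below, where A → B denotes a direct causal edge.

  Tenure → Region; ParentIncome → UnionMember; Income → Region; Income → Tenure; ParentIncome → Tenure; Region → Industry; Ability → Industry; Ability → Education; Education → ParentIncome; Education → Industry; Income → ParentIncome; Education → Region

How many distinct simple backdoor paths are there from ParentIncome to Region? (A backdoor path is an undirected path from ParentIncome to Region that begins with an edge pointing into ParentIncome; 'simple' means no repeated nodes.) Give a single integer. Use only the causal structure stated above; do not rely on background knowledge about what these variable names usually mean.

5

A backdoor path from ParentIncome to Region is any simple undirected path whose first edge points into ParentIncome (i.e. leaves ParentIncome via a parent).
Parents of ParentIncome: {Education, Income}.
Enumerating:
  P1: ParentIncome <- Education <- Ability -> Industry <- Region
  P2: ParentIncome <- Education -> Region
  P3: ParentIncome <- Education -> Industry <- Region
  P4: ParentIncome <- Income -> Tenure -> Region
  P5: ParentIncome <- Income -> Region
That exhausts the simple backdoor paths. Count: 5.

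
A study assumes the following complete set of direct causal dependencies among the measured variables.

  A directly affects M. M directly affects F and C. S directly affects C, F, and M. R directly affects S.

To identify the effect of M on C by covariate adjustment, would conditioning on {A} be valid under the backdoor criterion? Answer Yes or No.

Backdoor paths from M to C (paths whose first edge points into M):
  P1: M <- S -> C
Condition 1 (no descendant of M in the set): holds — descendants of M are {C, F}; none are in {A}.
Condition 2 (every backdoor path blocked by {A}):
  P1: open — no interior node is in the conditioning set.
{A} does not satisfy the backdoor criterion.

No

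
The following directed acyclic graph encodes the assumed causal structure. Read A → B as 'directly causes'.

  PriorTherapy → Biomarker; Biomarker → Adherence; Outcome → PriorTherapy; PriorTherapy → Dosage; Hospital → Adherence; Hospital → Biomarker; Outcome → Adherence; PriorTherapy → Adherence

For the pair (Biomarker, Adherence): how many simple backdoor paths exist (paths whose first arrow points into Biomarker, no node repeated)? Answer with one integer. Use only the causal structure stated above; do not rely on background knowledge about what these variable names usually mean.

A backdoor path from Biomarker to Adherence is any simple undirected path whose first edge points into Biomarker (i.e. leaves Biomarker via a parent).
Parents of Biomarker: {Hospital, PriorTherapy}.
Enumerating:
  P1: Biomarker <- Hospital -> Adherence
  P2: Biomarker <- PriorTherapy <- Outcome -> Adherence
  P3: Biomarker <- PriorTherapy -> Adherence
That exhausts the simple backdoor paths. Count: 3.

3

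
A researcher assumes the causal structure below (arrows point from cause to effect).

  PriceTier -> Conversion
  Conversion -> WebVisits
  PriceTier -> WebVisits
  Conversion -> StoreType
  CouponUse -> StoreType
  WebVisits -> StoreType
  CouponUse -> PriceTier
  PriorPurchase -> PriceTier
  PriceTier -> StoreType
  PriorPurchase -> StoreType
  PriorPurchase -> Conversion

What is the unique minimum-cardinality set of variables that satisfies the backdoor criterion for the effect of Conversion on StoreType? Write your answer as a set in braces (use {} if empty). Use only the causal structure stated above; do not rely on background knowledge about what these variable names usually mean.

{PriceTier, PriorPurchase}

Variables eligible for adjustment (non-descendants of Conversion, excluding Conversion and StoreType): {CouponUse, PriceTier, PriorPurchase}.
Backdoor paths from Conversion to StoreType:
  P1: Conversion <- PriorPurchase -> PriceTier <- CouponUse -> StoreType
  P2: Conversion <- PriorPurchase -> PriceTier -> WebVisits -> StoreType
  P3: Conversion <- PriorPurchase -> PriceTier -> StoreType
  P4: Conversion <- PriorPurchase -> StoreType
  P5: Conversion <- PriceTier <- CouponUse -> StoreType
  P6: Conversion <- PriceTier <- PriorPurchase -> StoreType
  P7: Conversion <- PriceTier -> WebVisits -> StoreType
  P8: Conversion <- PriceTier -> StoreType
The empty set is not sufficient: P2 (Conversion <- PriorPurchase -> PriceTier -> WebVisits -> StoreType) has no collider blocking it and no conditioned non-collider, so it is open.
Try {PriceTier, PriorPurchase}:
  P1: blocked at fork node PriorPurchase ∈ conditioning set.
  P2: blocked at fork node PriorPurchase ∈ conditioning set.
  P3: blocked at fork node PriorPurchase ∈ conditioning set.
  P4: blocked at fork node PriorPurchase ∈ conditioning set.
  P5: blocked at chain node PriceTier ∈ conditioning set.
  P6: blocked at chain node PriceTier ∈ conditioning set.
  P7: blocked at fork node PriceTier ∈ conditioning set.
  P8: blocked at fork node PriceTier ∈ conditioning set.
{PriceTier, PriorPurchase} contains no descendant of Conversion and blocks every backdoor path.
Every element of {PriceTier, PriorPurchase} is needed (dropping PriceTier leaves P5 open; dropping PriorPurchase leaves P1 open), so no proper subset is valid.
Among all size-2 subsets of the eligible variables, only {PriceTier, PriorPurchase} blocks every backdoor path, so it is the unique smallest valid adjustment set.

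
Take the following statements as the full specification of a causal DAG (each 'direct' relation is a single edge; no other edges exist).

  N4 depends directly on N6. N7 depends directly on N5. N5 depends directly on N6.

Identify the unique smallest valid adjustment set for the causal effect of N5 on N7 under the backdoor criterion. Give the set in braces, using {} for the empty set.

Variables eligible for adjustment (non-descendants of N5, excluding N5 and N7): {N4, N6}.
Backdoor paths from N5 to N7:
  (none)
With no backdoor paths the empty set already satisfies the criterion, and it is trivially minimal.

{}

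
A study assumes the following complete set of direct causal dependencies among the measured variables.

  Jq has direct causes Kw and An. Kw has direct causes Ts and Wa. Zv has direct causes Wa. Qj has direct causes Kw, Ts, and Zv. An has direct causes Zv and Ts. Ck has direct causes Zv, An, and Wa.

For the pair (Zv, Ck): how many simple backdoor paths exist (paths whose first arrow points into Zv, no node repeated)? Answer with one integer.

A backdoor path from Zv to Ck is any simple undirected path whose first edge points into Zv (i.e. leaves Zv via a parent).
Parents of Zv: {Wa}.
Enumerating:
  P1: Zv <- Wa -> Ck
  P2: Zv <- Wa -> Kw <- Ts -> An -> Ck
  P3: Zv <- Wa -> Kw -> Jq <- An -> Ck
  P4: Zv <- Wa -> Kw -> Qj <- Ts -> An -> Ck
That exhausts the simple backdoor paths. Count: 4.

4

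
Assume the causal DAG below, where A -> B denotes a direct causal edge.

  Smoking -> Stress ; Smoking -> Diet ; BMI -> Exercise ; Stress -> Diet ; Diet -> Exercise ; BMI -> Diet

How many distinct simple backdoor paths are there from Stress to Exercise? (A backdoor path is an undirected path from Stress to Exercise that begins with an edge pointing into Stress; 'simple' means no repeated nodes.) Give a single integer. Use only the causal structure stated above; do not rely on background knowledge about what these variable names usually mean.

2

A backdoor path from Stress to Exercise is any simple undirected path whose first edge points into Stress (i.e. leaves Stress via a parent).
Parents of Stress: {Smoking}.
Enumerating:
  P1: Stress <- Smoking -> Diet <- BMI -> Exercise
  P2: Stress <- Smoking -> Diet -> Exercise
That exhausts the simple backdoor paths. Count: 2.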